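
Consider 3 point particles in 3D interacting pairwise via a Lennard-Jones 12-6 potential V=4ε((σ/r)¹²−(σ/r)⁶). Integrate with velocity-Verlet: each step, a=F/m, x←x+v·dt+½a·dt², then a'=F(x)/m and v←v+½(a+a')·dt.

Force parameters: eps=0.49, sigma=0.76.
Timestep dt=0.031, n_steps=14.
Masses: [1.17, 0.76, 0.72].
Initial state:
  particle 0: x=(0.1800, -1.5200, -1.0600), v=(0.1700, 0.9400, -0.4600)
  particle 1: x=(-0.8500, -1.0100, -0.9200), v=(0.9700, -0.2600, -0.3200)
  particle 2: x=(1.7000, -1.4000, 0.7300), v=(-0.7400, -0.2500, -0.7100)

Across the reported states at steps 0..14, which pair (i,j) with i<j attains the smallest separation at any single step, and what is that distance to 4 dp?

pair (0,1), distance 0.7582

step 0: x0=(0.1800, -1.5200, -1.0600) x1=(-0.8500, -1.0100, -0.9200) x2=(1.7000, -1.4000, 0.7300)
step 1: x0=(0.1850, -1.4907, -1.0742) x1=(-0.8195, -1.0183, -0.9300) x2=(1.6771, -1.4078, 0.7080)
step 2: x0=(0.1894, -1.4612, -1.0884) x1=(-0.7882, -1.0269, -0.9401) x2=(1.6541, -1.4155, 0.6860)
step 3: x0=(0.1931, -1.4313, -1.1024) x1=(-0.7556, -1.0361, -0.9504) x2=(1.6312, -1.4233, 0.6639)
step 4: x0=(0.1959, -1.4010, -1.1162) x1=(-0.7217, -1.0459, -0.9609) x2=(1.6082, -1.4310, 0.6419)
step 5: x0=(0.1976, -1.3704, -1.1299) x1=(-0.6861, -1.0563, -0.9716) x2=(1.5852, -1.4388, 0.6199)
step 6: x0=(0.1981, -1.3393, -1.1434) x1=(-0.6487, -1.0674, -0.9827) x2=(1.5622, -1.4465, 0.5978)
step 7: x0=(0.1976, -1.3079, -1.1566) x1=(-0.6097, -1.0790, -0.9941) x2=(1.5392, -1.4542, 0.5757)
step 8: x0=(0.1971, -1.2764, -1.1699) x1=(-0.5706, -1.0906, -1.0056) x2=(1.5162, -1.4620, 0.5537)
step 9: x0=(0.1997, -1.2458, -1.1838) x1=(-0.5364, -1.1010, -1.0159) x2=(1.4932, -1.4697, 0.5316)
step 10: x0=(0.2121, -1.2170, -1.1999) x1=(-0.5172, -1.1085, -1.0229) x2=(1.4702, -1.4775, 0.5095)
step 11: x0=(0.2372, -1.1901, -1.2192) x1=(-0.5176, -1.1130, -1.0251) x2=(1.4472, -1.4852, 0.4874)
step 12: x0=(0.2690, -1.1640, -1.2401) x1=(-0.5283, -1.1165, -1.0246) x2=(1.4241, -1.4930, 0.4652)
step 13: x0=(0.3022, -1.1379, -1.2614) x1=(-0.5410, -1.1199, -1.0236) x2=(1.4011, -1.5007, 0.4431)
step 14: x0=(0.3347, -1.1118, -1.2825) x1=(-0.5528, -1.1233, -1.0228) x2=(1.3780, -1.5084, 0.4209)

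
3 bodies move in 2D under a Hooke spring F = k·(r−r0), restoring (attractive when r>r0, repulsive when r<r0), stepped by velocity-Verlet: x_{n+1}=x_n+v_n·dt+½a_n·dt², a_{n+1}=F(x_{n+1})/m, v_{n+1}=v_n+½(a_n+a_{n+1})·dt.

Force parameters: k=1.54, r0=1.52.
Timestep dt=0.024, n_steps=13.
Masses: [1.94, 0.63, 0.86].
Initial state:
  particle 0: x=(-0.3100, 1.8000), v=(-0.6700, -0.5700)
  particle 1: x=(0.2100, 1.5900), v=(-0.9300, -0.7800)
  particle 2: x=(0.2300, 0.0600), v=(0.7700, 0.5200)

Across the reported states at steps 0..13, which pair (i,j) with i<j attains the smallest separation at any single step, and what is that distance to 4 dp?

step 0: x0=(-0.3100, 1.8000) x1=(0.2100, 1.5900) x2=(0.2300, 0.0600)
step 1: x0=(-0.3263, 1.7863) x1=(0.1883, 1.5710) x2=(0.2484, 0.0726)
step 2: x0=(-0.3429, 1.7727) x1=(0.1679, 1.5515) x2=(0.2668, 0.0855)
step 3: x0=(-0.3599, 1.7592) x1=(0.1487, 1.5316) x2=(0.2850, 0.0986)
step 4: x0=(-0.3772, 1.7457) x1=(0.1307, 1.5112) x2=(0.3032, 0.1119)
step 5: x0=(-0.3949, 1.7322) x1=(0.1139, 1.4904) x2=(0.3213, 0.1253)
step 6: x0=(-0.4130, 1.7189) x1=(0.0983, 1.4692) x2=(0.3392, 0.1388)
step 7: x0=(-0.4314, 1.7057) x1=(0.0839, 1.4477) x2=(0.3572, 0.1523)
step 8: x0=(-0.4501, 1.6926) x1=(0.0706, 1.4258) x2=(0.3750, 0.1659)
step 9: x0=(-0.4692, 1.6795) x1=(0.0584, 1.4037) x2=(0.3928, 0.1794)
step 10: x0=(-0.4886, 1.6666) x1=(0.0473, 1.3813) x2=(0.4106, 0.1928)
step 11: x0=(-0.5083, 1.6538) x1=(0.0372, 1.3586) x2=(0.4284, 0.2062)
step 12: x0=(-0.5283, 1.6412) x1=(0.0280, 1.3358) x2=(0.4461, 0.2194)
step 13: x0=(-0.5487, 1.6286) x1=(0.0198, 1.3128) x2=(0.4638, 0.2325)

pair (0,1), distance 0.5566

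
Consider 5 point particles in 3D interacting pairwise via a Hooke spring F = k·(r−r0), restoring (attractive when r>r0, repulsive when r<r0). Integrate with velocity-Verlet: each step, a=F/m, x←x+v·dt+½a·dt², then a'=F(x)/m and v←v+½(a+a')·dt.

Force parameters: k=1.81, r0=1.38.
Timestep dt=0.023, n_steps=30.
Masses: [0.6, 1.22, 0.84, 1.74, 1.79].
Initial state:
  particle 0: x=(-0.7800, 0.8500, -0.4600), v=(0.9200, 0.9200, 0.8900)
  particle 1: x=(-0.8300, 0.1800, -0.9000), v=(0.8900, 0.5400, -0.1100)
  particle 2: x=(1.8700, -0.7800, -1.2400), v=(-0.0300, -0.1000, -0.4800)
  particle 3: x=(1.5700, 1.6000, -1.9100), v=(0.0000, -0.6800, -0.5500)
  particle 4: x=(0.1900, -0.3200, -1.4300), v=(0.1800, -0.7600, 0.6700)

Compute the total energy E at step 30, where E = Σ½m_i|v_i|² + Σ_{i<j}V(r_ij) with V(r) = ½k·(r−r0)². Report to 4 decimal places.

15.1442

step 0: x0=(-0.7800, 0.8500, -0.4600) x1=(-0.8300, 0.1800, -0.9000) x2=(1.8700, -0.7800, -1.2400) x3=(1.5700, 1.6000, -1.9100) x4=(0.1900, -0.3200, -1.4300)
step 1: x0=(-0.7565, 0.8709, -0.4404) x1=(-0.8085, 0.1924, -0.9029) x2=(1.8674, -0.7808, -1.2509) x3=(1.5692, 1.5835, -1.9222) x4=(0.1944, -0.3372, -1.4146)
step 2: x0=(-0.7282, 0.8911, -0.4227) x1=(-0.7851, 0.2046, -0.9066) x2=(1.8609, -0.7787, -1.2614) x3=(1.5668, 1.5654, -1.9333) x4=(0.1992, -0.3539, -1.3992)
step 3: x0=(-0.6953, 0.9106, -0.4068) x1=(-0.7597, 0.2167, -0.9110) x2=(1.8507, -0.7737, -1.2715) x3=(1.5628, 1.5457, -1.9435) x4=(0.2044, -0.3701, -1.3838)
step 4: x0=(-0.6578, 0.9293, -0.3929) x1=(-0.7325, 0.2286, -0.9162) x2=(1.8368, -0.7657, -1.2813) x3=(1.5572, 1.5244, -1.9526) x4=(0.2100, -0.3858, -1.3684)
step 5: x0=(-0.6159, 0.9470, -0.3809) x1=(-0.7035, 0.2405, -0.9222) x2=(1.8194, -0.7549, -1.2906) x3=(1.5502, 1.5016, -1.9607) x4=(0.2161, -0.4009, -1.3530)
step 6: x0=(-0.5697, 0.9637, -0.3709) x1=(-0.6728, 0.2522, -0.9289) x2=(1.7986, -0.7414, -1.2994) x3=(1.5417, 1.4774, -1.9678) x4=(0.2225, -0.4155, -1.3377)
step 7: x0=(-0.5194, 0.9793, -0.3629) x1=(-0.6404, 0.2638, -0.9363) x2=(1.7746, -0.7251, -1.3078) x3=(1.5317, 1.4517, -1.9739) x4=(0.2294, -0.4295, -1.3224)
step 8: x0=(-0.4651, 0.9938, -0.3569) x1=(-0.6064, 0.2753, -0.9444) x2=(1.7476, -0.7063, -1.3157) x3=(1.5204, 1.4247, -1.9790) x4=(0.2366, -0.4430, -1.3072)
step 9: x0=(-0.4071, 1.0071, -0.3529) x1=(-0.5709, 0.2868, -0.9532) x2=(1.7176, -0.6849, -1.3231) x3=(1.5078, 1.3964, -1.9831) x4=(0.2442, -0.4560, -1.2920)
step 10: x0=(-0.3455, 1.0192, -0.3508) x1=(-0.5341, 0.2981, -0.9626) x2=(1.6851, -0.6611, -1.3300) x3=(1.4939, 1.3669, -1.9862) x4=(0.2521, -0.4685, -1.2769)
step 11: x0=(-0.2806, 1.0301, -0.3507) x1=(-0.4960, 0.3094, -0.9727) x2=(1.6500, -0.6350, -1.3364) x3=(1.4788, 1.3362, -1.9884) x4=(0.2603, -0.4804, -1.2618)
step 12: x0=(-0.2126, 1.0397, -0.3524) x1=(-0.4567, 0.3206, -0.9835) x2=(1.6128, -0.6068, -1.3423) x3=(1.4626, 1.3044, -1.9897) x4=(0.2688, -0.4919, -1.2469)
step 13: x0=(-0.1417, 1.0481, -0.3559) x1=(-0.4164, 0.3318, -0.9948) x2=(1.5736, -0.5765, -1.3478) x3=(1.4454, 1.2716, -1.9901) x4=(0.2775, -0.5028, -1.2319)
step 14: x0=(-0.0683, 1.0553, -0.3611) x1=(-0.3750, 0.3430, -1.0067) x2=(1.5327, -0.5444, -1.3528) x3=(1.4271, 1.2379, -1.9897) x4=(0.2865, -0.5133, -1.2171)
step 15: x0=(0.0075, 1.0613, -0.3680) x1=(-0.3329, 0.3541, -1.0191) x2=(1.4904, -0.5106, -1.3574) x3=(1.4080, 1.2033, -1.9884) x4=(0.2957, -0.5234, -1.2023)
step 16: x0=(0.0854, 1.0661, -0.3764) x1=(-0.2899, 0.3653, -1.0320) x2=(1.4468, -0.4752, -1.3616) x3=(1.3880, 1.1679, -1.9864) x4=(0.3051, -0.5330, -1.1876)
step 17: x0=(0.1652, 1.0697, -0.3862) x1=(-0.2464, 0.3764, -1.0454) x2=(1.4023, -0.4385, -1.3655) x3=(1.3672, 1.1318, -1.9837) x4=(0.3147, -0.5422, -1.1729)
step 18: x0=(0.2465, 1.0723, -0.3974) x1=(-0.2023, 0.3877, -1.0592) x2=(1.3570, -0.4005, -1.3690) x3=(1.3457, 1.0952, -1.9803) x4=(0.3243, -0.5511, -1.1583)
step 19: x0=(0.3292, 1.0738, -0.4097) x1=(-0.1579, 0.3989, -1.0735) x2=(1.3113, -0.3614, -1.3722) x3=(1.3237, 1.0579, -1.9764) x4=(0.3341, -0.5596, -1.1437)
step 20: x0=(0.4130, 1.0743, -0.4231) x1=(-0.1132, 0.4103, -1.0881) x2=(1.2654, -0.3214, -1.3752) x3=(1.3011, 1.0202, -1.9719) x4=(0.3439, -0.5678, -1.1292)
step 21: x0=(0.4977, 1.0739, -0.4375) x1=(-0.0683, 0.4217, -1.1030) x2=(1.2193, -0.2807, -1.3781) x3=(1.2780, 0.9821, -1.9669) x4=(0.3538, -0.5757, -1.1147)
step 22: x0=(0.5831, 1.0727, -0.4526) x1=(-0.0233, 0.4333, -1.1182) x2=(1.1735, -0.2394, -1.3808) x3=(1.2546, 0.9436, -1.9615) x4=(0.3636, -0.5834, -1.1001)
step 23: x0=(0.6690, 1.0706, -0.4684) x1=(0.0216, 0.4450, -1.1336) x2=(1.1279, -0.1977, -1.3834) x3=(1.2309, 0.9050, -1.9558) x4=(0.3735, -0.5909, -1.0856)
step 24: x0=(0.7553, 1.0679, -0.4847) x1=(0.0664, 0.4568, -1.1492) x2=(1.0828, -0.1557, -1.3859) x3=(1.2069, 0.8661, -1.9499) x4=(0.3834, -0.5982, -1.0710)
step 25: x0=(0.8418, 1.0644, -0.5014) x1=(0.1109, 0.4689, -1.1650) x2=(1.0382, -0.1135, -1.3885) x3=(1.1828, 0.8271, -1.9437) x4=(0.3933, -0.6053, -1.0563)
step 26: x0=(0.9285, 1.0604, -0.5185) x1=(0.1551, 0.4812, -1.1808) x2=(0.9942, -0.0714, -1.3912) x3=(1.1585, 0.7881, -1.9374) x4=(0.4032, -0.6124, -1.0416)
step 27: x0=(1.0152, 1.0557, -0.5357) x1=(0.1989, 0.4937, -1.1966) x2=(0.9509, -0.0294, -1.3939) x3=(1.1342, 0.7490, -1.9311) x4=(0.4132, -0.6193, -1.0268)
step 28: x0=(1.1018, 1.0505, -0.5530) x1=(0.2421, 0.5065, -1.2124) x2=(0.9082, 0.0123, -1.3966) x3=(1.1100, 0.7100, -1.9249) x4=(0.4231, -0.6261, -1.0120)
step 29: x0=(1.1884, 1.0448, -0.5704) x1=(0.2848, 0.5196, -1.2281) x2=(0.8662, 0.0536, -1.3995) x3=(1.0858, 0.6711, -1.9187) x4=(0.4331, -0.6328, -0.9970)
step 30: x0=(1.2748, 1.0384, -0.5879) x1=(0.3268, 0.5330, -1.2437) x2=(0.8248, 0.0944, -1.4024) x3=(1.0617, 0.6322, -1.9128) x4=(0.4432, -0.6395, -0.9819)
step 0 velocities: v0=(0.9200, 0.9200, 0.8900) v1=(0.8900, 0.5400, -0.1100) v2=(-0.0300, -0.1000, -0.4800) v3=(0.0000, -0.6800, -0.5500) v4=(0.1800, -0.7600, 0.6700)
step 0: KE=3.1284, PE=12.0206, E=15.1491
step 30 velocities: v0=(3.7535, -0.2886, -0.7599) v1=(1.8110, 0.5942, -0.6695) v2=(-1.7874, 1.7603, -0.1259) v3=(-1.0416, -1.6858, 0.2539) v4=(0.4397, -0.2871, 0.6568)
step 30: KE=13.6697, PE=1.4746, E=15.1442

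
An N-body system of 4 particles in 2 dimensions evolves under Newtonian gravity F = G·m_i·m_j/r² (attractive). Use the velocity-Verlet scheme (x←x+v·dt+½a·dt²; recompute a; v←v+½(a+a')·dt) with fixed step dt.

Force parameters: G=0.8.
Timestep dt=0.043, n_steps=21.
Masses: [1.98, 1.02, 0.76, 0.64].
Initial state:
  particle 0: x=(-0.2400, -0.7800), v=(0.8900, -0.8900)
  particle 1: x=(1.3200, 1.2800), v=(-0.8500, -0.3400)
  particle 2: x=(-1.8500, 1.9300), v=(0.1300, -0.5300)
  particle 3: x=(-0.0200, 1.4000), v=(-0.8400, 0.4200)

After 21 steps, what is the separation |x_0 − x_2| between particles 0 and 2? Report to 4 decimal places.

step 0: x0=(-0.2400, -0.7800) x1=(1.3200, 1.2800) x2=(-1.8500, 1.9300) x3=(-0.0200, 1.4000)
step 1: x0=(-0.2017, -0.8180) x1=(1.2830, 1.2652) x2=(-1.8441, 1.9070) x3=(-0.0559, 1.4178)
step 2: x0=(-0.1633, -0.8556) x1=(1.2451, 1.2502) x2=(-1.8377, 1.8837) x3=(-0.0913, 1.4349)
step 3: x0=(-0.1248, -0.8927) x1=(1.2064, 1.2349) x2=(-1.8307, 1.8601) x3=(-0.1262, 1.4515)
step 4: x0=(-0.0862, -0.9293) x1=(1.1667, 1.2192) x2=(-1.8231, 1.8360) x3=(-0.1607, 1.4675)
step 5: x0=(-0.0476, -0.9655) x1=(1.1262, 1.2033) x2=(-1.8149, 1.8117) x3=(-0.1948, 1.4830)
step 6: x0=(-0.0089, -1.0012) x1=(1.0849, 1.1871) x2=(-1.8060, 1.7870) x3=(-0.2283, 1.4978)
step 7: x0=(0.0298, -1.0364) x1=(1.0427, 1.1707) x2=(-1.7965, 1.7620) x3=(-0.2615, 1.5121)
step 8: x0=(0.0685, -1.0712) x1=(0.9996, 1.1539) x2=(-1.7862, 1.7367) x3=(-0.2943, 1.5258)
step 9: x0=(0.1073, -1.1055) x1=(0.9557, 1.1368) x2=(-1.7752, 1.7111) x3=(-0.3267, 1.5389)
step 10: x0=(0.1461, -1.1394) x1=(0.9110, 1.1194) x2=(-1.7635, 1.6852) x3=(-0.3588, 1.5514)
step 11: x0=(0.1849, -1.1728) x1=(0.8655, 1.1018) x2=(-1.7509, 1.6589) x3=(-0.3906, 1.5634)
step 12: x0=(0.2237, -1.2057) x1=(0.8192, 1.0839) x2=(-1.7375, 1.6324) x3=(-0.4221, 1.5747)
step 13: x0=(0.2625, -1.2382) x1=(0.7721, 1.0657) x2=(-1.7231, 1.6056) x3=(-0.4534, 1.5854)
step 14: x0=(0.3013, -1.2703) x1=(0.7242, 1.0472) x2=(-1.7078, 1.5786) x3=(-0.4845, 1.5954)
step 15: x0=(0.3400, -1.3019) x1=(0.6755, 1.0284) x2=(-1.6915, 1.5513) x3=(-0.5155, 1.6047)
step 16: x0=(0.3787, -1.3331) x1=(0.6262, 1.0095) x2=(-1.6742, 1.5238) x3=(-0.5464, 1.6133)
step 17: x0=(0.4173, -1.3638) x1=(0.5760, 0.9902) x2=(-1.6557, 1.4961) x3=(-0.5774, 1.6212)
step 18: x0=(0.4559, -1.3941) x1=(0.5252, 0.9708) x2=(-1.6359, 1.4683) x3=(-0.6084, 1.6283)
step 19: x0=(0.4944, -1.4239) x1=(0.4736, 0.9512) x2=(-1.6149, 1.4403) x3=(-0.6396, 1.6344)
step 20: x0=(0.5328, -1.4534) x1=(0.4213, 0.9314) x2=(-1.5925, 1.4122) x3=(-0.6711, 1.6397)
step 21: x0=(0.5711, -1.4824) x1=(0.3684, 0.9115) x2=(-1.5686, 1.3842) x3=(-0.7030, 1.6439)

3.5771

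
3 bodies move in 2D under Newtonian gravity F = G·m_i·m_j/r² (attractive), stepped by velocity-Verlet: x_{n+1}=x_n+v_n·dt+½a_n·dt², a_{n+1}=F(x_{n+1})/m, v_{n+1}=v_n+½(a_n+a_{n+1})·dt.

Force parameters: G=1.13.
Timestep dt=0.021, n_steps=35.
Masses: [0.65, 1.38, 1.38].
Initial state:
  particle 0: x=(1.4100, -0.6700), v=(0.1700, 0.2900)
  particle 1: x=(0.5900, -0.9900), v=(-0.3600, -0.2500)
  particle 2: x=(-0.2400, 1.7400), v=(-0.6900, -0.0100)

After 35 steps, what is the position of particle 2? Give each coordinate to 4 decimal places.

(-0.7174, 1.6674)

step 0: x0=(1.4100, -0.6700) x1=(0.5900, -0.9900) x2=(-0.2400, 1.7400)
step 1: x0=(1.4131, -0.6640) x1=(0.5826, -0.9951) x2=(-0.2545, 1.7397)
step 2: x0=(1.4154, -0.6583) x1=(0.5756, -1.0000) x2=(-0.2689, 1.7394)
step 3: x0=(1.4169, -0.6529) x1=(0.5689, -1.0047) x2=(-0.2833, 1.7389)
step 4: x0=(1.4176, -0.6477) x1=(0.5626, -1.0092) x2=(-0.2976, 1.7383)
step 5: x0=(1.4174, -0.6427) x1=(0.5565, -1.0134) x2=(-0.3119, 1.7376)
step 6: x0=(1.4166, -0.6380) x1=(0.5508, -1.0174) x2=(-0.3261, 1.7367)
step 7: x0=(1.4149, -0.6335) x1=(0.5454, -1.0212) x2=(-0.3403, 1.7358)
step 8: x0=(1.4126, -0.6293) x1=(0.5403, -1.0247) x2=(-0.3544, 1.7348)
step 9: x0=(1.4095, -0.6253) x1=(0.5355, -1.0280) x2=(-0.3685, 1.7336)
step 10: x0=(1.4056, -0.6215) x1=(0.5309, -1.0311) x2=(-0.3826, 1.7324)
step 11: x0=(1.4011, -0.6181) x1=(0.5267, -1.0340) x2=(-0.3966, 1.7310)
step 12: x0=(1.3959, -0.6148) x1=(0.5228, -1.0367) x2=(-0.4105, 1.7296)
step 13: x0=(1.3899, -0.6118) x1=(0.5191, -1.0391) x2=(-0.4244, 1.7280)
step 14: x0=(1.3832, -0.6091) x1=(0.5157, -1.0413) x2=(-0.4383, 1.7263)
step 15: x0=(1.3759, -0.6067) x1=(0.5126, -1.0433) x2=(-0.4521, 1.7246)
step 16: x0=(1.3678, -0.6045) x1=(0.5098, -1.0450) x2=(-0.4658, 1.7227)
step 17: x0=(1.3590, -0.6026) x1=(0.5073, -1.0465) x2=(-0.4795, 1.7207)
step 18: x0=(1.3496, -0.6010) x1=(0.5050, -1.0478) x2=(-0.4932, 1.7186)
step 19: x0=(1.3394, -0.5996) x1=(0.5031, -1.0488) x2=(-0.5068, 1.7164)
step 20: x0=(1.3284, -0.5986) x1=(0.5014, -1.0496) x2=(-0.5203, 1.7141)
step 21: x0=(1.3168, -0.5979) x1=(0.5000, -1.0501) x2=(-0.5338, 1.7117)
step 22: x0=(1.3044, -0.5975) x1=(0.4989, -1.0504) x2=(-0.5473, 1.7092)
step 23: x0=(1.2913, -0.5974) x1=(0.4982, -1.0504) x2=(-0.5607, 1.7066)
step 24: x0=(1.2774, -0.5977) x1=(0.4977, -1.0502) x2=(-0.5741, 1.7039)
step 25: x0=(1.2627, -0.5983) x1=(0.4975, -1.0496) x2=(-0.5874, 1.7011)
step 26: x0=(1.2472, -0.5993) x1=(0.4977, -1.0488) x2=(-0.6006, 1.6982)
step 27: x0=(1.2309, -0.6008) x1=(0.4982, -1.0477) x2=(-0.6138, 1.6952)
step 28: x0=(1.2137, -0.6026) x1=(0.4991, -1.0463) x2=(-0.6269, 1.6920)
step 29: x0=(1.1957, -0.6049) x1=(0.5003, -1.0446) x2=(-0.6400, 1.6888)
step 30: x0=(1.1768, -0.6077) x1=(0.5019, -1.0426) x2=(-0.6531, 1.6855)
step 31: x0=(1.1569, -0.6110) x1=(0.5038, -1.0402) x2=(-0.6660, 1.6821)
step 32: x0=(1.1360, -0.6148) x1=(0.5062, -1.0375) x2=(-0.6790, 1.6786)
step 33: x0=(1.1141, -0.6193) x1=(0.5091, -1.0343) x2=(-0.6918, 1.6749)
step 34: x0=(1.0911, -0.6244) x1=(0.5123, -1.0308) x2=(-0.7047, 1.6712)
step 35: x0=(1.0669, -0.6303) x1=(0.5161, -1.0268) x2=(-0.7174, 1.6674)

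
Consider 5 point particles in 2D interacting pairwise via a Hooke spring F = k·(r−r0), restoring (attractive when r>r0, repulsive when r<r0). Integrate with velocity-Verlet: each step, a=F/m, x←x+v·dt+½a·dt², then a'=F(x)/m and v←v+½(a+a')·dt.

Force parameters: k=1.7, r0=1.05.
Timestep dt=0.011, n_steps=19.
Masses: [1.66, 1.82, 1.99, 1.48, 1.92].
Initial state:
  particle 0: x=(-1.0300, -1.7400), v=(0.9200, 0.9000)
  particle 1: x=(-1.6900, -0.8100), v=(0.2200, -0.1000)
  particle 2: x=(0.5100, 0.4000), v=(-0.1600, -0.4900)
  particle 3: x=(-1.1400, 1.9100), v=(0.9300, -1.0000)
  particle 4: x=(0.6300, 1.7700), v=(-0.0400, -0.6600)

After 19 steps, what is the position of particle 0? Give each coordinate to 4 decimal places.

step 0: x0=(-1.0300, -1.7400) x1=(-1.6900, -0.8100) x2=(0.5100, 0.4000) x3=(-1.1400, 1.9100) x4=(0.6300, 1.7700)
step 1: x0=(-1.0198, -1.7297) x1=(-1.6874, -0.8109) x2=(0.5081, 0.3946) x3=(-1.1297, 1.8986) x4=(0.6294, 1.7625)
step 2: x0=(-1.0093, -1.7186) x1=(-1.6844, -0.8113) x2=(0.5059, 0.3890) x3=(-1.1192, 1.8866) x4=(0.6284, 1.7545)
step 3: x0=(-0.9985, -1.7067) x1=(-1.6811, -0.8112) x2=(0.5033, 0.3834) x3=(-1.1085, 1.8738) x4=(0.6270, 1.7460)
step 4: x0=(-0.9876, -1.6940) x1=(-1.6774, -0.8107) x2=(0.5005, 0.3777) x3=(-1.0976, 1.8603) x4=(0.6252, 1.7370)
step 5: x0=(-0.9763, -1.6806) x1=(-1.6733, -0.8097) x2=(0.4973, 0.3720) x3=(-1.0866, 1.8462) x4=(0.6231, 1.7276)
step 6: x0=(-0.9649, -1.6663) x1=(-1.6688, -0.8083) x2=(0.4939, 0.3661) x3=(-1.0754, 1.8313) x4=(0.6206, 1.7176)
step 7: x0=(-0.9532, -1.6513) x1=(-1.6640, -0.8064) x2=(0.4901, 0.3601) x3=(-1.0641, 1.8158) x4=(0.6177, 1.7072)
step 8: x0=(-0.9413, -1.6356) x1=(-1.6588, -0.8041) x2=(0.4861, 0.3541) x3=(-1.0525, 1.7996) x4=(0.6145, 1.6963)
step 9: x0=(-0.9292, -1.6192) x1=(-1.6533, -0.8013) x2=(0.4818, 0.3480) x3=(-1.0409, 1.7828) x4=(0.6109, 1.6850)
step 10: x0=(-0.9168, -1.6020) x1=(-1.6474, -0.7981) x2=(0.4772, 0.3418) x3=(-1.0291, 1.7653) x4=(0.6069, 1.6731)
step 11: x0=(-0.9042, -1.5841) x1=(-1.6411, -0.7944) x2=(0.4723, 0.3355) x3=(-1.0171, 1.7472) x4=(0.6026, 1.6609)
step 12: x0=(-0.8915, -1.5655) x1=(-1.6345, -0.7904) x2=(0.4671, 0.3292) x3=(-1.0050, 1.7284) x4=(0.5980, 1.6481)
step 13: x0=(-0.8785, -1.5462) x1=(-1.6276, -0.7859) x2=(0.4617, 0.3228) x3=(-0.9928, 1.7090) x4=(0.5930, 1.6349)
step 14: x0=(-0.8652, -1.5262) x1=(-1.6203, -0.7809) x2=(0.4560, 0.3163) x3=(-0.9804, 1.6891) x4=(0.5877, 1.6213)
step 15: x0=(-0.8518, -1.5056) x1=(-1.6126, -0.7756) x2=(0.4500, 0.3097) x3=(-0.9679, 1.6685) x4=(0.5821, 1.6073)
step 16: x0=(-0.8382, -1.4843) x1=(-1.6047, -0.7698) x2=(0.4438, 0.3031) x3=(-0.9553, 1.6473) x4=(0.5762, 1.5928)
step 17: x0=(-0.8244, -1.4624) x1=(-1.5963, -0.7637) x2=(0.4374, 0.2964) x3=(-0.9426, 1.6256) x4=(0.5699, 1.5779)
step 18: x0=(-0.8104, -1.4398) x1=(-1.5877, -0.7571) x2=(0.4307, 0.2897) x3=(-0.9298, 1.6033) x4=(0.5633, 1.5626)
step 19: x0=(-0.7963, -1.4167) x1=(-1.5787, -0.7502) x2=(0.4237, 0.2828) x3=(-0.9168, 1.5804) x4=(0.5565, 1.5468)

(-0.7963, -1.4167)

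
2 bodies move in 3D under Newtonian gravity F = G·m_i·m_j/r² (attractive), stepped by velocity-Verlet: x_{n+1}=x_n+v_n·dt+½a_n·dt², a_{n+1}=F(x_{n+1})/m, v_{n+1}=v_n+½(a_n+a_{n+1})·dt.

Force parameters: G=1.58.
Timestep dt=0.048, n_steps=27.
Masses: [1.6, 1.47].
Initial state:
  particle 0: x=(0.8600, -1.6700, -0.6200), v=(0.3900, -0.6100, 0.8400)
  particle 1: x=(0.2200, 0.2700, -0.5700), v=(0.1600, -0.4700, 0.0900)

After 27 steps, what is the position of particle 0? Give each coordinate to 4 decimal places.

step 0: x0=(0.8600, -1.6700, -0.6200) x1=(0.2200, 0.2700, -0.5700)
step 1: x0=(0.8785, -1.6987, -0.5797) x1=(0.2279, 0.2468, -0.5657)
step 2: x0=(0.8966, -1.7261, -0.5393) x1=(0.2362, 0.2222, -0.5614)
step 3: x0=(0.9143, -1.7524, -0.4990) x1=(0.2450, 0.1964, -0.5571)
step 4: x0=(0.9316, -1.7775, -0.4587) x1=(0.2542, 0.1693, -0.5527)
step 5: x0=(0.9485, -1.8014, -0.4185) x1=(0.2639, 0.1408, -0.5483)
step 6: x0=(0.9650, -1.8241, -0.3783) x1=(0.2740, 0.1111, -0.5438)
step 7: x0=(0.9811, -1.8456, -0.3382) x1=(0.2846, 0.0801, -0.5392)
step 8: x0=(0.9967, -1.8660, -0.2983) x1=(0.2957, 0.0479, -0.5345)
step 9: x0=(1.0119, -1.8851, -0.2585) x1=(0.3072, 0.0143, -0.5296)
step 10: x0=(1.0266, -1.9031, -0.2189) x1=(0.3192, -0.0206, -0.5245)
step 11: x0=(1.0409, -1.9199, -0.1795) x1=(0.3317, -0.0568, -0.5192)
step 12: x0=(1.0547, -1.9354, -0.1403) x1=(0.3447, -0.0943, -0.5137)
step 13: x0=(1.0681, -1.9498, -0.1013) x1=(0.3582, -0.1331, -0.5079)
step 14: x0=(1.0810, -1.9629, -0.0626) x1=(0.3722, -0.1732, -0.5018)
step 15: x0=(1.0934, -1.9748, -0.0243) x1=(0.3868, -0.2147, -0.4953)
step 16: x0=(1.1053, -1.9854, 0.0138) x1=(0.4019, -0.2576, -0.4885)
step 17: x0=(1.1167, -1.9947, 0.0515) x1=(0.4176, -0.3019, -0.4813)
step 18: x0=(1.1275, -2.0027, 0.0887) x1=(0.4339, -0.3476, -0.4737)
step 19: x0=(1.1377, -2.0094, 0.1255) x1=(0.4507, -0.3947, -0.4655)
step 20: x0=(1.1474, -2.0148, 0.1618) x1=(0.4683, -0.4433, -0.4568)
step 21: x0=(1.1565, -2.0187, 0.1976) x1=(0.4864, -0.4935, -0.4476)
step 22: x0=(1.1650, -2.0212, 0.2327) x1=(0.5053, -0.5452, -0.4376)
step 23: x0=(1.1728, -2.0222, 0.2672) x1=(0.5248, -0.5985, -0.4269)
step 24: x0=(1.1799, -2.0218, 0.3009) x1=(0.5451, -0.6534, -0.4154)
step 25: x0=(1.1863, -2.0197, 0.3339) x1=(0.5663, -0.7101, -0.4031)
step 26: x0=(1.1919, -2.0160, 0.3659) x1=(0.5882, -0.7685, -0.3897)
step 27: x0=(1.1967, -2.0106, 0.3968) x1=(0.6111, -0.8288, -0.3752)

(1.1967, -2.0106, 0.3968)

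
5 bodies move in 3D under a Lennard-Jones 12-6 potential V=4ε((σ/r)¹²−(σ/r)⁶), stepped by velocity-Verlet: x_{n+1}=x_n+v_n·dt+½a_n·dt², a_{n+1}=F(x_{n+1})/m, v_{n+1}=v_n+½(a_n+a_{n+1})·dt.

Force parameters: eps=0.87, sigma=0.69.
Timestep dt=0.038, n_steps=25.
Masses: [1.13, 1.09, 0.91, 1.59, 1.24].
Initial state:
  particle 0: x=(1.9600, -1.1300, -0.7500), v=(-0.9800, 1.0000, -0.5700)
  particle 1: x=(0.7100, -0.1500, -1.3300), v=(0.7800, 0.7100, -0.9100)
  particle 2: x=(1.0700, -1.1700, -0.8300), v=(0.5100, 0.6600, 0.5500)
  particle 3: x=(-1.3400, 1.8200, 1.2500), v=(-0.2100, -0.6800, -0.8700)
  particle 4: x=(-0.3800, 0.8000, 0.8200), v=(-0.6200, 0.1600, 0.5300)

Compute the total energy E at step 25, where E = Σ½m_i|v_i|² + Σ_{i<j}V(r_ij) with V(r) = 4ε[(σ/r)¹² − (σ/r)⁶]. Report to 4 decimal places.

3.4123

step 0: x0=(1.9600, -1.1300, -0.7500) x1=(0.7100, -0.1500, -1.3300) x2=(1.0700, -1.1700, -0.8300) x3=(-1.3400, 1.8200, 1.2500) x4=(-0.3800, 0.8000, 0.8200)
step 1: x0=(1.9209, -1.0921, -0.7718) x1=(0.7398, -0.1234, -1.3644) x2=(1.0915, -1.1444, -0.8091) x3=(-1.3479, 1.7941, 1.2169) x4=(-0.4036, 0.8061, 0.8402)
step 2: x0=(1.8782, -1.0543, -0.7939) x1=(0.7699, -0.0974, -1.3984) x2=(1.1172, -1.1178, -0.7884) x3=(-1.3558, 1.7681, 1.1838) x4=(-0.4274, 0.8124, 0.8604)
step 3: x0=(1.8370, -1.0163, -0.8160) x1=(0.8002, -0.0721, -1.4321) x2=(1.1407, -1.0908, -0.7680) x3=(-1.3634, 1.7419, 1.1506) x4=(-0.4513, 0.8189, 0.8807)
step 4: x0=(1.8231, -0.9753, -0.8400) x1=(0.8307, -0.0472, -1.4654) x2=(1.1299, -1.0668, -0.7457) x3=(-1.3709, 1.7156, 1.1174) x4=(-0.4755, 0.8256, 0.9010)
step 5: x0=(1.8335, -0.9310, -0.8674) x1=(0.8615, -0.0229, -1.4984) x2=(1.0887, -1.0464, -0.7195) x3=(-1.3782, 1.6890, 1.0841) x4=(-0.5000, 0.8327, 0.9214)
step 6: x0=(1.8447, -0.8864, -0.8951) x1=(0.8925, 0.0010, -1.5310) x2=(1.0463, -1.0257, -0.6935) x3=(-1.3851, 1.6621, 1.0507) x4=(-0.5249, 0.8401, 0.9419)
step 7: x0=(1.8522, -0.8424, -0.9220) x1=(0.9237, 0.0244, -1.5633) x2=(1.0083, -1.0039, -0.6688) x3=(-1.3916, 1.6348, 1.0173) x4=(-0.5503, 0.8480, 0.9625)
step 8: x0=(1.8562, -0.7988, -0.9479) x1=(0.9551, 0.0475, -1.5953) x2=(0.9744, -0.9810, -0.6457) x3=(-1.3977, 1.6071, 0.9839) x4=(-0.5763, 0.8565, 0.9831)
step 9: x0=(1.8572, -0.7556, -0.9731) x1=(0.9866, 0.0701, -1.6269) x2=(0.9439, -0.9572, -0.6239) x3=(-1.4031, 1.5788, 0.9505) x4=(-0.6032, 0.8657, 1.0037)
step 10: x0=(1.8560, -0.7127, -0.9976) x1=(1.0184, 0.0925, -1.6582) x2=(0.9160, -0.9326, -0.6034) x3=(-1.4077, 1.5498, 0.9171) x4=(-0.6310, 0.8759, 1.0242)
step 11: x0=(1.8530, -0.6699, -1.0216) x1=(1.0504, 0.1144, -1.6892) x2=(0.8901, -0.9074, -0.5838) x3=(-1.4113, 1.5199, 0.8839) x4=(-0.6602, 0.8871, 1.0446)
step 12: x0=(1.8484, -0.6272, -1.0453) x1=(1.0826, 0.1360, -1.7199) x2=(0.8658, -0.8817, -0.5651) x3=(-1.4137, 1.4889, 0.8509) x4=(-0.6909, 0.8997, 1.0646)
step 13: x0=(1.8425, -0.5845, -1.0687) x1=(1.1151, 0.1572, -1.7502) x2=(0.8427, -0.8555, -0.5471) x3=(-1.4145, 1.4568, 0.8184) x4=(-0.7236, 0.9139, 1.0840)
step 14: x0=(1.8355, -0.5416, -1.0920) x1=(1.1480, 0.1779, -1.7800) x2=(0.8207, -0.8290, -0.5297) x3=(-1.4136, 1.4232, 0.7865) x4=(-0.7586, 0.9299, 1.1025)
step 15: x0=(1.8274, -0.4985, -1.1154) x1=(1.1812, 0.1982, -1.8094) x2=(0.7994, -0.8021, -0.5128) x3=(-1.4106, 1.3881, 0.7556) x4=(-0.7961, 0.9478, 1.1198)
step 16: x0=(1.8184, -0.4551, -1.1390) x1=(1.2150, 0.2178, -1.8382) x2=(0.7789, -0.7751, -0.4964) x3=(-1.4057, 1.3516, 0.7259) x4=(-0.8362, 0.9675, 1.1356)
step 17: x0=(1.8083, -0.4111, -1.1629) x1=(1.2492, 0.2369, -1.8663) x2=(0.7589, -0.7478, -0.4804) x3=(-1.3996, 1.3143, 0.6971) x4=(-0.8778, 0.9883, 1.1503)
step 18: x0=(1.7973, -0.3666, -1.1874) x1=(1.2841, 0.2551, -1.8935) x2=(0.7394, -0.7203, -0.4648) x3=(-1.3942, 1.2774, 0.6676) x4=(-0.9184, 1.0085, 1.1659)
step 19: x0=(1.7852, -0.3213, -1.2127) x1=(1.3198, 0.2724, -1.9197) x2=(0.7203, -0.6927, -0.4494) x3=(-1.3923, 1.2425, 0.6344) x4=(-0.9546, 1.0261, 1.1861)
step 20: x0=(1.7721, -0.2750, -1.2391) x1=(1.3563, 0.2886, -1.9445) x2=(0.7015, -0.6649, -0.4343) x3=(-1.3940, 1.2094, 0.5968) x4=(-0.9861, 1.0415, 1.2121)
step 21: x0=(1.7577, -0.2274, -1.2670) x1=(1.3938, 0.3033, -1.9675) x2=(0.6830, -0.6370, -0.4194) x3=(-1.3969, 1.1768, 0.5574) x4=(-1.0162, 1.0562, 1.2403)
step 22: x0=(1.7421, -0.1783, -1.2968) x1=(1.4324, 0.3164, -1.9883) x2=(0.6647, -0.6090, -0.4047) x3=(-1.3991, 1.1440, 0.5191) x4=(-1.0471, 1.0712, 1.2671)
step 23: x0=(1.7251, -0.1273, -1.3293) x1=(1.4723, 0.3275, -2.0064) x2=(0.6466, -0.5810, -0.3902) x3=(-1.4003, 1.1109, 0.4831) x4=(-1.0794, 1.0865, 1.2910)
step 24: x0=(1.7069, -0.0744, -1.3647) x1=(1.5133, 0.3365, -2.0212) x2=(0.6286, -0.5528, -0.3759) x3=(-1.4004, 1.0778, 0.4496) x4=(-1.1130, 1.1019, 1.3116)
step 25: x0=(1.6880, -0.0202, -1.4019) x1=(1.5550, 0.3442, -2.0340) x2=(0.6108, -0.5246, -0.3616) x3=(-1.3998, 1.0447, 0.4185) x4=(-1.1475, 1.1172, 1.3292)
step 0 velocities: v0=(-0.9800, 1.0000, -0.5700) v1=(0.7800, 0.7100, -0.9100) v2=(0.5100, 0.6600, 0.5500) v3=(-0.2100, -0.6800, -0.8700) v4=(-0.6200, 0.1600, 0.5300)
step 0: KE=4.2358, PE=-0.7607, E=3.4750
step 25 velocities: v0=(-0.4819, 1.3790, -0.9006) v1=(1.0784, 0.2490, -0.4183) v2=(-0.4679, 0.7432, 0.3734) v3=(0.0242, -0.8681, -0.7926) v4=(-0.9189, 0.3999, 0.4293)
step 25: KE=4.6770, PE=-1.2647, E=3.4123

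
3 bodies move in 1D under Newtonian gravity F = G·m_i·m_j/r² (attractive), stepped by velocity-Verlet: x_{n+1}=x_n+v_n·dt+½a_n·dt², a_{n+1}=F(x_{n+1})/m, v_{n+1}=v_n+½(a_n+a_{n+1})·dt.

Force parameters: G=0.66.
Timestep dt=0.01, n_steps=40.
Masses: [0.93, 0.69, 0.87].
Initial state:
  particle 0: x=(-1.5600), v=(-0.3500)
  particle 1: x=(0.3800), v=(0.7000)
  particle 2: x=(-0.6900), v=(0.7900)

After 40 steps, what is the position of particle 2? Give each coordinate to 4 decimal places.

(-0.3906)

step 0: x0=(-1.5600) x1=(0.3800) x2=(-0.6900)
step 1: x0=(-1.5635) x1=(0.3870) x2=(-0.6821)
step 2: x0=(-1.5668) x1=(0.3939) x2=(-0.6743)
step 3: x0=(-1.5701) x1=(0.4007) x2=(-0.6665)
step 4: x0=(-1.5733) x1=(0.4075) x2=(-0.6587)
step 5: x0=(-1.5764) x1=(0.4142) x2=(-0.6510)
step 6: x0=(-1.5795) x1=(0.4208) x2=(-0.6433)
step 7: x0=(-1.5825) x1=(0.4274) x2=(-0.6356)
step 8: x0=(-1.5853) x1=(0.4339) x2=(-0.6280)
step 9: x0=(-1.5882) x1=(0.4403) x2=(-0.6203)
step 10: x0=(-1.5909) x1=(0.4467) x2=(-0.6127)
step 11: x0=(-1.5936) x1=(0.4530) x2=(-0.6052)
step 12: x0=(-1.5962) x1=(0.4592) x2=(-0.5976)
step 13: x0=(-1.5987) x1=(0.4654) x2=(-0.5901)
step 14: x0=(-1.6012) x1=(0.4715) x2=(-0.5826)
step 15: x0=(-1.6036) x1=(0.4776) x2=(-0.5751)
step 16: x0=(-1.6059) x1=(0.4835) x2=(-0.5676)
step 17: x0=(-1.6082) x1=(0.4894) x2=(-0.5602)
step 18: x0=(-1.6104) x1=(0.4953) x2=(-0.5527)
step 19: x0=(-1.6126) x1=(0.5011) x2=(-0.5453)
step 20: x0=(-1.6147) x1=(0.5068) x2=(-0.5379)
step 21: x0=(-1.6167) x1=(0.5124) x2=(-0.5305)
step 22: x0=(-1.6187) x1=(0.5180) x2=(-0.5231)
step 23: x0=(-1.6206) x1=(0.5235) x2=(-0.5157)
step 24: x0=(-1.6225) x1=(0.5290) x2=(-0.5083)
step 25: x0=(-1.6243) x1=(0.5343) x2=(-0.5010)
step 26: x0=(-1.6260) x1=(0.5397) x2=(-0.4936)
step 27: x0=(-1.6277) x1=(0.5449) x2=(-0.4862)
step 28: x0=(-1.6293) x1=(0.5501) x2=(-0.4789)
step 29: x0=(-1.6309) x1=(0.5552) x2=(-0.4715)
step 30: x0=(-1.6325) x1=(0.5602) x2=(-0.4642)
step 31: x0=(-1.6339) x1=(0.5652) x2=(-0.4568)
step 32: x0=(-1.6354) x1=(0.5701) x2=(-0.4495)
step 33: x0=(-1.6368) x1=(0.5750) x2=(-0.4421)
step 34: x0=(-1.6381) x1=(0.5797) x2=(-0.4348)
step 35: x0=(-1.6394) x1=(0.5844) x2=(-0.4274)
step 36: x0=(-1.6406) x1=(0.5891) x2=(-0.4201)
step 37: x0=(-1.6418) x1=(0.5936) x2=(-0.4127)
step 38: x0=(-1.6429) x1=(0.5981) x2=(-0.4054)
step 39: x0=(-1.6440) x1=(0.6026) x2=(-0.3980)
step 40: x0=(-1.6451) x1=(0.6069) x2=(-0.3906)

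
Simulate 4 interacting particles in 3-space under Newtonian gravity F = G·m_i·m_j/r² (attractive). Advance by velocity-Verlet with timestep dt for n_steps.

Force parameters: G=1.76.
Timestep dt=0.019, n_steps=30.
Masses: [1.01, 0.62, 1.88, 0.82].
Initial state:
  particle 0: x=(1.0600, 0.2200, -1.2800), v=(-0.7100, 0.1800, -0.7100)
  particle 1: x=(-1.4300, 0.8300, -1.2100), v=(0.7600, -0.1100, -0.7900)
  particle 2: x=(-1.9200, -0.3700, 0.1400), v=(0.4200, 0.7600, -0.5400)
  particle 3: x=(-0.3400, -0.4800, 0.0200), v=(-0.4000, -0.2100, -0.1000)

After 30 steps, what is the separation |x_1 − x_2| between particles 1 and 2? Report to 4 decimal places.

1.4884

step 0: x0=(1.0600, 0.2200, -1.2800) x1=(-1.4300, 0.8300, -1.2100) x2=(-1.9200, -0.3700, 0.1400) x3=(-0.3400, -0.4800, 0.0200)
step 1: x0=(1.0464, 0.2234, -1.2934) x1=(-1.4155, 0.8278, -1.2249) x2=(-1.9119, -0.3555, 0.1297) x3=(-0.3478, -0.4839, 0.0180)
step 2: x0=(1.0325, 0.2267, -1.3067) x1=(-1.4010, 0.8252, -1.2394) x2=(-1.9035, -0.3410, 0.1192) x3=(-0.3560, -0.4877, 0.0160)
step 3: x0=(1.0184, 0.2300, -1.3199) x1=(-1.3864, 0.8223, -1.2536) x2=(-1.8948, -0.3264, 0.1087) x3=(-0.3647, -0.4913, 0.0138)
step 4: x0=(1.0041, 0.2333, -1.3329) x1=(-1.3717, 0.8191, -1.2675) x2=(-1.8857, -0.3117, 0.0980) x3=(-0.3738, -0.4948, 0.0115)
step 5: x0=(0.9895, 0.2365, -1.3458) x1=(-1.3570, 0.8156, -1.2811) x2=(-1.8764, -0.2970, 0.0872) x3=(-0.3833, -0.4980, 0.0090)
step 6: x0=(0.9747, 0.2397, -1.3586) x1=(-1.3422, 0.8118, -1.2943) x2=(-1.8668, -0.2823, 0.0762) x3=(-0.3933, -0.5011, 0.0064)
step 7: x0=(0.9596, 0.2428, -1.3713) x1=(-1.3273, 0.8076, -1.3072) x2=(-1.8568, -0.2675, 0.0652) x3=(-0.4038, -0.5040, 0.0037)
step 8: x0=(0.9443, 0.2459, -1.3838) x1=(-1.3124, 0.8032, -1.3197) x2=(-1.8466, -0.2526, 0.0540) x3=(-0.4148, -0.5067, 0.0009)
step 9: x0=(0.9287, 0.2489, -1.3961) x1=(-1.2974, 0.7984, -1.3319) x2=(-1.8360, -0.2377, 0.0427) x3=(-0.4262, -0.5092, -0.0021)
step 10: x0=(0.9129, 0.2519, -1.4084) x1=(-1.2824, 0.7933, -1.3438) x2=(-1.8250, -0.2228, 0.0312) x3=(-0.4382, -0.5115, -0.0052)
step 11: x0=(0.8968, 0.2548, -1.4205) x1=(-1.2673, 0.7879, -1.3552) x2=(-1.8137, -0.2079, 0.0196) x3=(-0.4507, -0.5136, -0.0084)
step 12: x0=(0.8804, 0.2577, -1.4324) x1=(-1.2521, 0.7822, -1.3663) x2=(-1.8021, -0.1929, 0.0079) x3=(-0.4638, -0.5154, -0.0119)
step 13: x0=(0.8638, 0.2606, -1.4443) x1=(-1.2369, 0.7761, -1.3771) x2=(-1.7900, -0.1779, -0.0039) x3=(-0.4774, -0.5169, -0.0154)
step 14: x0=(0.8469, 0.2634, -1.4559) x1=(-1.2216, 0.7697, -1.3874) x2=(-1.7776, -0.1629, -0.0159) x3=(-0.4915, -0.5181, -0.0191)
step 15: x0=(0.8298, 0.2661, -1.4675) x1=(-1.2063, 0.7630, -1.3974) x2=(-1.7649, -0.1479, -0.0280) x3=(-0.5063, -0.5191, -0.0230)
step 16: x0=(0.8124, 0.2689, -1.4789) x1=(-1.1909, 0.7560, -1.4069) x2=(-1.7517, -0.1330, -0.0403) x3=(-0.5217, -0.5197, -0.0270)
step 17: x0=(0.7946, 0.2716, -1.4901) x1=(-1.1754, 0.7487, -1.4161) x2=(-1.7381, -0.1180, -0.0527) x3=(-0.5377, -0.5201, -0.0313)
step 18: x0=(0.7766, 0.2742, -1.5012) x1=(-1.1599, 0.7410, -1.4249) x2=(-1.7241, -0.1031, -0.0652) x3=(-0.5543, -0.5200, -0.0357)
step 19: x0=(0.7584, 0.2768, -1.5121) x1=(-1.1443, 0.7330, -1.4332) x2=(-1.7097, -0.0881, -0.0779) x3=(-0.5717, -0.5196, -0.0402)
step 20: x0=(0.7398, 0.2794, -1.5229) x1=(-1.1287, 0.7246, -1.4411) x2=(-1.6948, -0.0733, -0.0907) x3=(-0.5897, -0.5188, -0.0450)
step 21: x0=(0.7209, 0.2820, -1.5335) x1=(-1.1130, 0.7159, -1.4486) x2=(-1.6795, -0.0585, -0.1036) x3=(-0.6084, -0.5175, -0.0500)
step 22: x0=(0.7017, 0.2845, -1.5440) x1=(-1.0972, 0.7069, -1.4556) x2=(-1.6637, -0.0438, -0.1167) x3=(-0.6279, -0.5158, -0.0552)
step 23: x0=(0.6822, 0.2869, -1.5543) x1=(-1.0814, 0.6976, -1.4621) x2=(-1.6474, -0.0291, -0.1299) x3=(-0.6482, -0.5136, -0.0606)
step 24: x0=(0.6624, 0.2894, -1.5644) x1=(-1.0655, 0.6879, -1.4682) x2=(-1.6307, -0.0146, -0.1433) x3=(-0.6692, -0.5109, -0.0663)
step 25: x0=(0.6422, 0.2918, -1.5744) x1=(-1.0496, 0.6779, -1.4738) x2=(-1.6134, -0.0002, -0.1568) x3=(-0.6911, -0.5075, -0.0722)
step 26: x0=(0.6218, 0.2942, -1.5842) x1=(-1.0335, 0.6675, -1.4789) x2=(-1.5955, 0.0141, -0.1704) x3=(-0.7139, -0.5035, -0.0783)
step 27: x0=(0.6009, 0.2965, -1.5938) x1=(-1.0175, 0.6568, -1.4835) x2=(-1.5771, 0.0281, -0.1842) x3=(-0.7376, -0.4989, -0.0848)
step 28: x0=(0.5798, 0.2989, -1.6032) x1=(-1.0013, 0.6457, -1.4876) x2=(-1.5582, 0.0420, -0.1982) x3=(-0.7623, -0.4934, -0.0916)
step 29: x0=(0.5582, 0.3011, -1.6125) x1=(-0.9851, 0.6343, -1.4911) x2=(-1.5386, 0.0557, -0.2122) x3=(-0.7879, -0.4872, -0.0986)
step 30: x0=(0.5363, 0.3034, -1.6215) x1=(-0.9688, 0.6225, -1.4941) x2=(-1.5184, 0.0690, -0.2264) x3=(-0.8145, -0.4800, -0.1061)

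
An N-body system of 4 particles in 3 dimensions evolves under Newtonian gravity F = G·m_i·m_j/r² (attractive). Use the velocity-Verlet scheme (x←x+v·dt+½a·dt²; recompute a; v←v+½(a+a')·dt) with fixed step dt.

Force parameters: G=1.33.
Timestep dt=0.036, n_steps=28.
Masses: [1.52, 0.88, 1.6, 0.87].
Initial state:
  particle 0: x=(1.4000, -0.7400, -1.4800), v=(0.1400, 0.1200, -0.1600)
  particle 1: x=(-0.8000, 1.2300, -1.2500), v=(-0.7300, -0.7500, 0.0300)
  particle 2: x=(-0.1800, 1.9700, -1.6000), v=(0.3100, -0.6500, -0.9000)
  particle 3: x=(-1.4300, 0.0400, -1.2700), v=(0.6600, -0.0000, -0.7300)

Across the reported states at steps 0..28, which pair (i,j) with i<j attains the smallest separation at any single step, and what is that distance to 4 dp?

step 0: x0=(1.4000, -0.7400, -1.4800) x1=(-0.8000, 1.2300, -1.2500) x2=(-0.1800, 1.9700, -1.6000) x3=(-1.4300, 0.0400, -1.2700)
step 1: x0=(1.4048, -0.7355, -1.4858) x1=(-0.8256, 1.2035, -1.2494) x2=(-0.1693, 1.9459, -1.6321) x3=(-1.4058, 0.0405, -1.2963)
step 2: x0=(1.4092, -0.7306, -1.4915) x1=(-0.8498, 1.1777, -1.2497) x2=(-0.1594, 1.9203, -1.6637) x3=(-1.3805, 0.0422, -1.3227)
step 3: x0=(1.4131, -0.7252, -1.4972) x1=(-0.8728, 1.1524, -1.2510) x2=(-0.1504, 1.8934, -1.6948) x3=(-1.3543, 0.0452, -1.3491)
step 4: x0=(1.4166, -0.7195, -1.5030) x1=(-0.8945, 1.1274, -1.2532) x2=(-0.1421, 1.8652, -1.7253) x3=(-1.3271, 0.0494, -1.3756)
step 5: x0=(1.4196, -0.7133, -1.5087) x1=(-0.9151, 1.1025, -1.2564) x2=(-0.1346, 1.8358, -1.7553) x3=(-1.2989, 0.0551, -1.4020)
step 6: x0=(1.4221, -0.7067, -1.5144) x1=(-0.9345, 1.0776, -1.2607) x2=(-0.1278, 1.8052, -1.7847) x3=(-1.2696, 0.0622, -1.4284)
step 7: x0=(1.4242, -0.6997, -1.5202) x1=(-0.9528, 1.0525, -1.2659) x2=(-0.1218, 1.7735, -1.8136) x3=(-1.2392, 0.0711, -1.4547)
step 8: x0=(1.4257, -0.6923, -1.5259) x1=(-0.9701, 1.0269, -1.2723) x2=(-0.1164, 1.7406, -1.8420) x3=(-1.2078, 0.0816, -1.4809)
step 9: x0=(1.4268, -0.6845, -1.5317) x1=(-0.9862, 1.0007, -1.2798) x2=(-0.1118, 1.7066, -1.8698) x3=(-1.1753, 0.0941, -1.5069)
step 10: x0=(1.4273, -0.6762, -1.5375) x1=(-1.0013, 0.9737, -1.2886) x2=(-0.1078, 1.6715, -1.8971) x3=(-1.1418, 0.1086, -1.5326)
step 11: x0=(1.4273, -0.6674, -1.5433) x1=(-1.0152, 0.9458, -1.2986) x2=(-0.1046, 1.6353, -1.9238) x3=(-1.1072, 0.1254, -1.5579)
step 12: x0=(1.4268, -0.6582, -1.5491) x1=(-1.0280, 0.9166, -1.3100) x2=(-0.1020, 1.5980, -1.9500) x3=(-1.0716, 0.1447, -1.5828)
step 13: x0=(1.4256, -0.6486, -1.5550) x1=(-1.0394, 0.8861, -1.3230) x2=(-0.1000, 1.5595, -1.9756) x3=(-1.0351, 0.1667, -1.6072)
step 14: x0=(1.4240, -0.6385, -1.5610) x1=(-1.0495, 0.8538, -1.3377) x2=(-0.0988, 1.5200, -2.0006) x3=(-0.9977, 0.1917, -1.6308)
step 15: x0=(1.4217, -0.6279, -1.5670) x1=(-1.0581, 0.8195, -1.3543) x2=(-0.0983, 1.4792, -2.0250) x3=(-0.9595, 0.2200, -1.6534)
step 16: x0=(1.4188, -0.6168, -1.5730) x1=(-1.0648, 0.7829, -1.3732) x2=(-0.0985, 1.4373, -2.0488) x3=(-0.9209, 0.2519, -1.6749)
step 17: x0=(1.4153, -0.6052, -1.5792) x1=(-1.0692, 0.7437, -1.3947) x2=(-0.0994, 1.3941, -2.0719) x3=(-0.8820, 0.2880, -1.6948)
step 18: x0=(1.4112, -0.5931, -1.5854) x1=(-1.0709, 0.7015, -1.4193) x2=(-0.1011, 1.3496, -2.0943) x3=(-0.8435, 0.3287, -1.7126)
step 19: x0=(1.4064, -0.5805, -1.5917) x1=(-1.0688, 0.6560, -1.4477) x2=(-0.1037, 1.3037, -2.1160) x3=(-0.8060, 0.3742, -1.7279)
step 20: x0=(1.4009, -0.5674, -1.5981) x1=(-1.0616, 0.6072, -1.4807) x2=(-0.1071, 1.2563, -2.1368) x3=(-0.7708, 0.4250, -1.7398)
step 21: x0=(1.3947, -0.5537, -1.6046) x1=(-1.0475, 0.5556, -1.5195) x2=(-0.1116, 1.2073, -2.1567) x3=(-0.7394, 0.4805, -1.7474)
step 22: x0=(1.3877, -0.5394, -1.6113) x1=(-1.0242, 0.5027, -1.5648) x2=(-0.1173, 1.1566, -2.1755) x3=(-0.7140, 0.5396, -1.7502)
step 23: x0=(1.3800, -0.5246, -1.6180) x1=(-0.9896, 0.4517, -1.6167) x2=(-0.1243, 1.1040, -2.1931) x3=(-0.6960, 0.5992, -1.7485)
step 24: x0=(1.3715, -0.5091, -1.6250) x1=(-0.9434, 0.4066, -1.6739) x2=(-0.1330, 1.0494, -2.2090) x3=(-0.6855, 0.6556, -1.7440)
step 25: x0=(1.3622, -0.4931, -1.6320) x1=(-0.8875, 0.3700, -1.7342) x2=(-0.1436, 0.9927, -2.2231) x3=(-0.6797, 0.7059, -1.7396)
step 26: x0=(1.3520, -0.4765, -1.6393) x1=(-0.8245, 0.3428, -1.7957) x2=(-0.1564, 0.9341, -2.2349) x3=(-0.6756, 0.7494, -1.7379)
step 27: x0=(1.3409, -0.4592, -1.6468) x1=(-0.7565, 0.3244, -1.8573) x2=(-0.1717, 0.8734, -2.2440) x3=(-0.6702, 0.7866, -1.7405)
step 28: x0=(1.3288, -0.4413, -1.6544) x1=(-0.6846, 0.3141, -1.9188) x2=(-0.1899, 0.8109, -2.2501) x3=(-0.6619, 0.8179, -1.7486)

pair (1,3), distance 0.3540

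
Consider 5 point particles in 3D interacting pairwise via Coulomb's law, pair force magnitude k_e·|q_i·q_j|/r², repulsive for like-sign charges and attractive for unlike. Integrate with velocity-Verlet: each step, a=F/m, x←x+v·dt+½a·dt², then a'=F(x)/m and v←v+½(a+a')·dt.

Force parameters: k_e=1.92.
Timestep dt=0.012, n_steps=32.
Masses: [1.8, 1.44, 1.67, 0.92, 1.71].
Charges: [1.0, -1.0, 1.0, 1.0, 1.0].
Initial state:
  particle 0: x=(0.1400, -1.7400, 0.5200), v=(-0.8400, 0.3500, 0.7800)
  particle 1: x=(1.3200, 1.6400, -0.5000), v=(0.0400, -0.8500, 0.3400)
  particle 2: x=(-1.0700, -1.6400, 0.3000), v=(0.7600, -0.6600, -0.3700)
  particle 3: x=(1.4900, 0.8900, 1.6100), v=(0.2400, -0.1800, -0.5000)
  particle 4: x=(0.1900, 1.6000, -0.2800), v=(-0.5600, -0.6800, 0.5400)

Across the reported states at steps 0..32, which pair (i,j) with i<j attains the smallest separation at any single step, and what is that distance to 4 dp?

step 0: x0=(0.1400, -1.7400, 0.5200) x1=(1.3200, 1.6400, -0.5000) x2=(-1.0700, -1.6400, 0.3000) x3=(1.4900, 0.8900, 1.6100) x4=(0.1900, 1.6000, -0.2800)
step 1: x0=(0.1300, -1.7358, 0.5294) x1=(1.3204, 1.6298, -0.4959) x2=(-1.0609, -1.6479, 0.2955) x3=(1.4929, 0.8879, 1.6040) x4=(0.1833, 1.5919, -0.2735)
step 2: x0=(0.1200, -1.7316, 0.5387) x1=(1.3207, 1.6195, -0.4917) x2=(-1.0520, -1.6558, 0.2911) x3=(1.4959, 0.8858, 1.5980) x4=(0.1768, 1.5838, -0.2671)
step 3: x0=(0.1102, -1.7275, 0.5481) x1=(1.3208, 1.6092, -0.4874) x2=(-1.0432, -1.6638, 0.2866) x3=(1.4989, 0.8837, 1.5920) x4=(0.1703, 1.5757, -0.2608)
step 4: x0=(0.1005, -1.7234, 0.5576) x1=(1.3207, 1.5989, -0.4831) x2=(-1.0345, -1.6717, 0.2820) x3=(1.5019, 0.8817, 1.5860) x4=(0.1640, 1.5677, -0.2545)
step 5: x0=(0.0908, -1.7193, 0.5670) x1=(1.3206, 1.5885, -0.4787) x2=(-1.0259, -1.6797, 0.2775) x3=(1.5050, 0.8797, 1.5800) x4=(0.1577, 1.5597, -0.2482)
step 6: x0=(0.0813, -1.7152, 0.5765) x1=(1.3202, 1.5781, -0.4743) x2=(-1.0174, -1.6876, 0.2729) x3=(1.5082, 0.8778, 1.5740) x4=(0.1516, 1.5517, -0.2420)
step 7: x0=(0.0719, -1.7111, 0.5860) x1=(1.3198, 1.5677, -0.4697) x2=(-1.0091, -1.6956, 0.2682) x3=(1.5114, 0.8760, 1.5680) x4=(0.1455, 1.5438, -0.2359)
step 8: x0=(0.0626, -1.7071, 0.5955) x1=(1.3192, 1.5572, -0.4651) x2=(-1.0009, -1.7035, 0.2636) x3=(1.5147, 0.8741, 1.5620) x4=(0.1396, 1.5359, -0.2298)
step 9: x0=(0.0534, -1.7031, 0.6050) x1=(1.3184, 1.5466, -0.4604) x2=(-0.9928, -1.7115, 0.2588) x3=(1.5180, 0.8723, 1.5560) x4=(0.1337, 1.5281, -0.2237)
step 10: x0=(0.0444, -1.6991, 0.6146) x1=(1.3176, 1.5361, -0.4557) x2=(-0.9849, -1.7195, 0.2541) x3=(1.5214, 0.8706, 1.5500) x4=(0.1280, 1.5203, -0.2177)
step 11: x0=(0.0354, -1.6951, 0.6242) x1=(1.3166, 1.5255, -0.4509) x2=(-0.9771, -1.7275, 0.2492) x3=(1.5248, 0.8689, 1.5440) x4=(0.1223, 1.5125, -0.2118)
step 12: x0=(0.0266, -1.6911, 0.6339) x1=(1.3154, 1.5148, -0.4460) x2=(-0.9695, -1.7356, 0.2444) x3=(1.5283, 0.8673, 1.5380) x4=(0.1168, 1.5048, -0.2058)
step 13: x0=(0.0179, -1.6871, 0.6436) x1=(1.3141, 1.5042, -0.4410) x2=(-0.9620, -1.7436, 0.2394) x3=(1.5318, 0.8657, 1.5319) x4=(0.1113, 1.4971, -0.2000)
step 14: x0=(0.0093, -1.6831, 0.6534) x1=(1.3127, 1.4934, -0.4360) x2=(-0.9546, -1.7517, 0.2345) x3=(1.5354, 0.8641, 1.5259) x4=(0.1059, 1.4894, -0.1942)
step 15: x0=(0.0009, -1.6792, 0.6632) x1=(1.3112, 1.4827, -0.4309) x2=(-0.9474, -1.7598, 0.2294) x3=(1.5391, 0.8626, 1.5199) x4=(0.1006, 1.4818, -0.1884)
step 16: x0=(-0.0075, -1.6752, 0.6730) x1=(1.3095, 1.4719, -0.4257) x2=(-0.9403, -1.7679, 0.2243) x3=(1.5428, 0.8611, 1.5138) x4=(0.0954, 1.4742, -0.1827)
step 17: x0=(-0.0157, -1.6713, 0.6829) x1=(1.3077, 1.4611, -0.4204) x2=(-0.9333, -1.7760, 0.2191) x3=(1.5466, 0.8597, 1.5077) x4=(0.0903, 1.4666, -0.1770)
step 18: x0=(-0.0238, -1.6673, 0.6929) x1=(1.3058, 1.4502, -0.4151) x2=(-0.9265, -1.7842, 0.2138) x3=(1.5504, 0.8583, 1.5017) x4=(0.0853, 1.4591, -0.1714)
step 19: x0=(-0.0317, -1.6634, 0.7029) x1=(1.3037, 1.4393, -0.4096) x2=(-0.9199, -1.7924, 0.2085) x3=(1.5543, 0.8570, 1.4956) x4=(0.0804, 1.4516, -0.1659)
step 20: x0=(-0.0396, -1.6594, 0.7131) x1=(1.3015, 1.4284, -0.4042) x2=(-0.9134, -1.8006, 0.2031) x3=(1.5582, 0.8557, 1.4895) x4=(0.0755, 1.4442, -0.1603)
step 21: x0=(-0.0473, -1.6555, 0.7232) x1=(1.2992, 1.4174, -0.3986) x2=(-0.9070, -1.8089, 0.1976) x3=(1.5622, 0.8545, 1.4833) x4=(0.0708, 1.4368, -0.1549)
step 22: x0=(-0.0549, -1.6515, 0.7335) x1=(1.2968, 1.4064, -0.3929) x2=(-0.9008, -1.8172, 0.1920) x3=(1.5662, 0.8533, 1.4772) x4=(0.0661, 1.4294, -0.1495)
step 23: x0=(-0.0624, -1.6476, 0.7438) x1=(1.2942, 1.3954, -0.3872) x2=(-0.8947, -1.8255, 0.1863) x3=(1.5703, 0.8522, 1.4710) x4=(0.0615, 1.4220, -0.1441)
step 24: x0=(-0.0698, -1.6436, 0.7542) x1=(1.2915, 1.3843, -0.3814) x2=(-0.8887, -1.8339, 0.1806) x3=(1.5745, 0.8511, 1.4648) x4=(0.0570, 1.4147, -0.1388)
step 25: x0=(-0.0770, -1.6396, 0.7647) x1=(1.2887, 1.3732, -0.3756) x2=(-0.8829, -1.8423, 0.1747) x3=(1.5787, 0.8500, 1.4586) x4=(0.0526, 1.4074, -0.1335)
step 26: x0=(-0.0842, -1.6356, 0.7753) x1=(1.2858, 1.3621, -0.3696) x2=(-0.8772, -1.8508, 0.1688) x3=(1.5830, 0.8490, 1.4524) x4=(0.0482, 1.4002, -0.1282)
step 27: x0=(-0.0912, -1.6316, 0.7859) x1=(1.2827, 1.3509, -0.3636) x2=(-0.8716, -1.8593, 0.1627) x3=(1.5873, 0.8481, 1.4462) x4=(0.0440, 1.3930, -0.1231)
step 28: x0=(-0.0981, -1.6276, 0.7966) x1=(1.2795, 1.3397, -0.3574) x2=(-0.8662, -1.8679, 0.1565) x3=(1.5917, 0.8472, 1.4399) x4=(0.0398, 1.3858, -0.1179)
step 29: x0=(-0.1049, -1.6235, 0.8075) x1=(1.2762, 1.3285, -0.3512) x2=(-0.8609, -1.8765, 0.1503) x3=(1.5962, 0.8463, 1.4336) x4=(0.0357, 1.3787, -0.1128)
step 30: x0=(-0.1116, -1.6195, 0.8184) x1=(1.2728, 1.3172, -0.3450) x2=(-0.8557, -1.8852, 0.1439) x3=(1.6007, 0.8455, 1.4273) x4=(0.0317, 1.3715, -0.1078)
step 31: x0=(-0.1183, -1.6154, 0.8294) x1=(1.2692, 1.3059, -0.3386) x2=(-0.8506, -1.8939, 0.1375) x3=(1.6052, 0.8448, 1.4209) x4=(0.0278, 1.3645, -0.1028)
step 32: x0=(-0.1248, -1.6113, 0.8405) x1=(1.2656, 1.2945, -0.3322) x2=(-0.8456, -1.9026, 0.1309) x3=(1.6098, 0.8441, 1.4145) x4=(0.0239, 1.3574, -0.0978)

pair (0,2), distance 1.0174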